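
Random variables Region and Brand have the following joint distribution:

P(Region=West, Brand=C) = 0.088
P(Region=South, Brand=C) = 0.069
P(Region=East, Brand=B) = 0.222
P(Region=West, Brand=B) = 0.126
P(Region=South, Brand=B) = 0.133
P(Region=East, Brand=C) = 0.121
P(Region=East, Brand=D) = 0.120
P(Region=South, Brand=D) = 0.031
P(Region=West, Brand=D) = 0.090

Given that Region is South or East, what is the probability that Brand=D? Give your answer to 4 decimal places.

0.2170

P(Region=South) = 0.133 + 0.069 + 0.031 = 0.233.
P(Region=East) = 0.222 + 0.121 + 0.120 = 0.463.
P(Region ∈ {South, East}) = 0.233 + 0.463 = 0.696; P(Brand=D, Region ∈ {South, East}) = 0.031 + 0.120 = 0.151.
P(Brand=D | Region ∈ {South, East}) = 0.151/0.696 = 0.2170.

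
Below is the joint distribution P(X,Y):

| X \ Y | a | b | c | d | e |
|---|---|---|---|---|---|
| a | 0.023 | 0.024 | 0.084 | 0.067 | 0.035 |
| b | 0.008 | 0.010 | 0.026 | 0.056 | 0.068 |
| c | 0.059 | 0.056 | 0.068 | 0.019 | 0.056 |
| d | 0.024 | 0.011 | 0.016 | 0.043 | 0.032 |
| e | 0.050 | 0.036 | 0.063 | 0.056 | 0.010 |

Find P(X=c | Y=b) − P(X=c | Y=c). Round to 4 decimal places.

0.1442

P(Y=b) = 0.024 + 0.010 + 0.056 + 0.011 + 0.036 = 0.137; P(X=c | Y=b) = 0.056/0.137 = 0.40876.
P(Y=c) = 0.084 + 0.026 + 0.068 + 0.016 + 0.063 = 0.257; P(X=c | Y=c) = 0.068/0.257 = 0.26459.
Difference = 0.1442.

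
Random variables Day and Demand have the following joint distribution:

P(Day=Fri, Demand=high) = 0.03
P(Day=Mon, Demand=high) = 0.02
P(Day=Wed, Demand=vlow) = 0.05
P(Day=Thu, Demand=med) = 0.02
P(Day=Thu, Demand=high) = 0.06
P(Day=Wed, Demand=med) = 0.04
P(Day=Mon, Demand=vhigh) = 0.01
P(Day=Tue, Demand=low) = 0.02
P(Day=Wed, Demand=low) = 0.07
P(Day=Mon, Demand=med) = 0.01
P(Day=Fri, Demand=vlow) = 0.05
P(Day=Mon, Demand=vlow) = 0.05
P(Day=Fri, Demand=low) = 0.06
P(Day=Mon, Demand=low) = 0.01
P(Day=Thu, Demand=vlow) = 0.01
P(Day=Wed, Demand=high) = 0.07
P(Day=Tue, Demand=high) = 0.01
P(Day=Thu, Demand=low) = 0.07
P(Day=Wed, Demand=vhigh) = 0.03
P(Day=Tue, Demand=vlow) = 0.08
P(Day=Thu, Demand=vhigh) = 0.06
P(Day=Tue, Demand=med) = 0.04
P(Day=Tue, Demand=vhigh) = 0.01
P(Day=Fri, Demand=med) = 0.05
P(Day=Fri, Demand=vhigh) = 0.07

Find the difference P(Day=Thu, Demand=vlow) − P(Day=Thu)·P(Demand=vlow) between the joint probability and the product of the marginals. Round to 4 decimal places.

P(Day=Thu) = 0.01 + 0.07 + 0.02 + 0.06 + 0.06 = 0.22.
P(Demand=vlow) = 0.05 + 0.08 + 0.05 + 0.01 + 0.05 = 0.24.
P(Day=Thu, Demand=vlow) − P(Day=Thu)P(Demand=vlow) = 0.01 − 0.22×0.24 = -0.0428.

-0.0428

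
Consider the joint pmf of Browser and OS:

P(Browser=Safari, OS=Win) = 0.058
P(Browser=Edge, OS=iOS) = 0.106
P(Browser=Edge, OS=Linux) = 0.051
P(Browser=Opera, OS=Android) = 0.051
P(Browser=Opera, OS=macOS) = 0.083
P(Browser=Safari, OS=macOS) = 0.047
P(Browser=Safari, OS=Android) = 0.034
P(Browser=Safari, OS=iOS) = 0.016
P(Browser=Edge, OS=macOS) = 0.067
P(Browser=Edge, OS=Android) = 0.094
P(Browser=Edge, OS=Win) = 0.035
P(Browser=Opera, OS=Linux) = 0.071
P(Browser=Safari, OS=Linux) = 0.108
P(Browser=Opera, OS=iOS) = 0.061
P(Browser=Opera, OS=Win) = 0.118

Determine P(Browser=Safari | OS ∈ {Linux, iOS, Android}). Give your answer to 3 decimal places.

P(OS=Linux) = 0.108 + 0.051 + 0.071 = 0.230.
P(OS=iOS) = 0.016 + 0.106 + 0.061 = 0.183.
P(OS=Android) = 0.034 + 0.094 + 0.051 = 0.179.
P(OS ∈ {Linux, iOS, Android}) = 0.230 + 0.183 + 0.179 = 0.592; P(Browser=Safari, OS ∈ {Linux, iOS, Android}) = 0.108 + 0.016 + 0.034 = 0.158.
P(Browser=Safari | OS ∈ {Linux, iOS, Android}) = 0.158/0.592 = 0.267.

0.267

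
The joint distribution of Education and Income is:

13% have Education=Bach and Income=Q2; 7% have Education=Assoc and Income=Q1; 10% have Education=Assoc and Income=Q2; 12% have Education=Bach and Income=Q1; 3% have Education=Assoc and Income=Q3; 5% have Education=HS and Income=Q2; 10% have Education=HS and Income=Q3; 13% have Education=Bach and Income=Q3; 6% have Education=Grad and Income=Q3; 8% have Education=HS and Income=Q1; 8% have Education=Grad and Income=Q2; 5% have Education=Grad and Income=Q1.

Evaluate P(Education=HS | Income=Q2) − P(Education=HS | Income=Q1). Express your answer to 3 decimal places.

-0.111

P(Income=Q2) = 0.05 + 0.10 + 0.13 + 0.08 = 0.36; P(Education=HS | Income=Q2) = 0.05/0.36 = 0.1389.
P(Income=Q1) = 0.08 + 0.07 + 0.12 + 0.05 = 0.32; P(Education=HS | Income=Q1) = 0.08/0.32 = 0.2500.
Difference = -0.111.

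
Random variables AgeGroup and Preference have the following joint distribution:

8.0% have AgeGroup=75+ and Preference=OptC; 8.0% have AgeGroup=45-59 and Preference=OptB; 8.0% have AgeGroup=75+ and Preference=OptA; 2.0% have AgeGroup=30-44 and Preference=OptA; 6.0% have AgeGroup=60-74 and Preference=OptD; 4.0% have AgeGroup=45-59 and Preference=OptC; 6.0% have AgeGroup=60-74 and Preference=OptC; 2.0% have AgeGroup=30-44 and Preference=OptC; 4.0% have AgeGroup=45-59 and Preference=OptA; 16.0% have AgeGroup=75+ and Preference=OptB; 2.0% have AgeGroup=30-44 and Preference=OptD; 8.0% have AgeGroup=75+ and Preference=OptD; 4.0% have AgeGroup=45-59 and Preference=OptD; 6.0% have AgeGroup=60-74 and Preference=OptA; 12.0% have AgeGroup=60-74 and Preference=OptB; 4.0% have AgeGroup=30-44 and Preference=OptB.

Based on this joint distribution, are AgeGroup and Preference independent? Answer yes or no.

Every cell satisfies P(AgeGroup,Preference) = P(AgeGroup)·P(Preference). For instance P(AgeGroup=30-44) = 0.100, P(Preference=OptC) = 0.200, and 0.100×0.200 = 0.020 matches the joint entry. So AgeGroup and Preference are independent.

yes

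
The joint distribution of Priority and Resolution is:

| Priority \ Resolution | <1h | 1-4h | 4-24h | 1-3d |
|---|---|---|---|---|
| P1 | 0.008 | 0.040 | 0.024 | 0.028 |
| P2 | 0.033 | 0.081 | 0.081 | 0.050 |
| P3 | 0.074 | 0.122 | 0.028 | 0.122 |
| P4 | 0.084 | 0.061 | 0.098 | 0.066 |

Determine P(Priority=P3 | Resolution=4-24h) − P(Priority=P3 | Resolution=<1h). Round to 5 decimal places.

-0.25065

P(Resolution=4-24h) = 0.024 + 0.081 + 0.028 + 0.098 = 0.231; P(Priority=P3 | Resolution=4-24h) = 0.028/0.231 = 0.121212.
P(Resolution=<1h) = 0.008 + 0.033 + 0.074 + 0.084 = 0.199; P(Priority=P3 | Resolution=<1h) = 0.074/0.199 = 0.371859.
Difference = -0.25065.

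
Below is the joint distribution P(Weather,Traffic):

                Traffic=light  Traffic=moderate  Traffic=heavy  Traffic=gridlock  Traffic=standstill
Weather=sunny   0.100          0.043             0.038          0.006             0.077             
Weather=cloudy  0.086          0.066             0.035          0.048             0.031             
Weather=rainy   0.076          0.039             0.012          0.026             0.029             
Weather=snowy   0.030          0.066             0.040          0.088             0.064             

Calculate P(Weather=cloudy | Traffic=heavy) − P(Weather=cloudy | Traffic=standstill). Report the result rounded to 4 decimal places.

P(Traffic=heavy) = 0.038 + 0.035 + 0.012 + 0.040 = 0.125; P(Weather=cloudy | Traffic=heavy) = 0.035/0.125 = 0.28000.
P(Traffic=standstill) = 0.077 + 0.031 + 0.029 + 0.064 = 0.201; P(Weather=cloudy | Traffic=standstill) = 0.031/0.201 = 0.15423.
Difference = 0.1258.

0.1258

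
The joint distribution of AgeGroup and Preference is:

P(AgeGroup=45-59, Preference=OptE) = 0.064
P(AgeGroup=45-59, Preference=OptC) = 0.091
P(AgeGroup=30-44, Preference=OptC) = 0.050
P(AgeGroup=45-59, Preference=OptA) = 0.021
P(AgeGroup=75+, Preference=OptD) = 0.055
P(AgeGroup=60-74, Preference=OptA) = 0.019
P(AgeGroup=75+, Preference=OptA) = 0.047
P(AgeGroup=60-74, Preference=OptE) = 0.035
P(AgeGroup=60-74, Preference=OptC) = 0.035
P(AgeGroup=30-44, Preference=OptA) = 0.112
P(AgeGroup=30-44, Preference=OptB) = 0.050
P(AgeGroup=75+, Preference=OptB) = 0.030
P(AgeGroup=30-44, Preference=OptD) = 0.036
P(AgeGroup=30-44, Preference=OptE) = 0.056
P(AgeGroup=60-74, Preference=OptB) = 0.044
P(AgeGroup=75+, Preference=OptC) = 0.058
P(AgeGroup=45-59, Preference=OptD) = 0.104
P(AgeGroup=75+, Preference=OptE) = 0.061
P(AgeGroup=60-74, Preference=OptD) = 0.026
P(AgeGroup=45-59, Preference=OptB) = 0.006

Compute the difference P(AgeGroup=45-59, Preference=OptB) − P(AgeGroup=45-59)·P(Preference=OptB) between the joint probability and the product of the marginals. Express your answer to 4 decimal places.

-0.0312

P(AgeGroup=45-59) = 0.021 + 0.006 + 0.091 + 0.104 + 0.064 = 0.286.
P(Preference=OptB) = 0.050 + 0.006 + 0.044 + 0.030 = 0.130.
P(AgeGroup=45-59, Preference=OptB) − P(AgeGroup=45-59)P(Preference=OptB) = 0.006 − 0.286×0.130 = -0.0312.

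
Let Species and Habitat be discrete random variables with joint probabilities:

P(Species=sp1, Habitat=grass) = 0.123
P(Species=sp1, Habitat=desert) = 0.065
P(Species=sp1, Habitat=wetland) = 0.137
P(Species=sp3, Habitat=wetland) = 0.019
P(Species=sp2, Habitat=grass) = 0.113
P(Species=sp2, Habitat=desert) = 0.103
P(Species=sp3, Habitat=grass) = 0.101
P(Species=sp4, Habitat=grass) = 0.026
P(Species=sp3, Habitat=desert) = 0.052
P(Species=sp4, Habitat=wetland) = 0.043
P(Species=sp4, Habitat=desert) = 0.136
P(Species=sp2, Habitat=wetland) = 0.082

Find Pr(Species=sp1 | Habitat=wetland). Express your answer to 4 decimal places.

0.4875

P(Habitat=wetland) = 0.137 + 0.082 + 0.019 + 0.043 = 0.281.
P(Species=sp1 | Habitat=wetland) = 0.137/0.281 = 0.4875.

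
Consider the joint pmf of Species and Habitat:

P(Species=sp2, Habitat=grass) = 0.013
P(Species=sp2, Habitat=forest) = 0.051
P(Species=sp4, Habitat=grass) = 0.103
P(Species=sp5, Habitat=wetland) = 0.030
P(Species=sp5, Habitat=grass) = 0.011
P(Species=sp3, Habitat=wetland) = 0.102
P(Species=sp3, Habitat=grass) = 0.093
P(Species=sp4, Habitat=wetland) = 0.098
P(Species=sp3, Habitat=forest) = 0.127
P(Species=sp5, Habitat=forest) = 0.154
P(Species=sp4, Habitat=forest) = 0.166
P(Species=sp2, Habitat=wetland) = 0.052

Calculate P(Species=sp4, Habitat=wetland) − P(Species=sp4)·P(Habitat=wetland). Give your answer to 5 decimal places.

-0.00549

P(Species=sp4) = 0.166 + 0.103 + 0.098 = 0.367.
P(Habitat=wetland) = 0.052 + 0.102 + 0.098 + 0.030 = 0.282.
P(Species=sp4, Habitat=wetland) − P(Species=sp4)P(Habitat=wetland) = 0.098 − 0.367×0.282 = -0.00549.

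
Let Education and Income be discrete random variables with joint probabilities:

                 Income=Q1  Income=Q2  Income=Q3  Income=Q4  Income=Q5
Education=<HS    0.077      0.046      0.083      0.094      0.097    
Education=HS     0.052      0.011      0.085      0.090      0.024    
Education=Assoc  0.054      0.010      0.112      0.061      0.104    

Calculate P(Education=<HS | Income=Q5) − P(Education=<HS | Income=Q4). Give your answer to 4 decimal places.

0.0474

P(Income=Q5) = 0.097 + 0.024 + 0.104 = 0.225; P(Education=<HS | Income=Q5) = 0.097/0.225 = 0.43111.
P(Income=Q4) = 0.094 + 0.090 + 0.061 = 0.245; P(Education=<HS | Income=Q4) = 0.094/0.245 = 0.38367.
Difference = 0.0474.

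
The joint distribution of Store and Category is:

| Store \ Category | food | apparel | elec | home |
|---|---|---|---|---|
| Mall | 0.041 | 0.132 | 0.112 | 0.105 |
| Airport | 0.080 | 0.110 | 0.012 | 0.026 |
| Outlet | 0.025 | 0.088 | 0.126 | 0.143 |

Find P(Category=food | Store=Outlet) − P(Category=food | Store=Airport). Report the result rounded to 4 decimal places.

P(Store=Outlet) = 0.025 + 0.088 + 0.126 + 0.143 = 0.382; P(Category=food | Store=Outlet) = 0.025/0.382 = 0.06545.
P(Store=Airport) = 0.080 + 0.110 + 0.012 + 0.026 = 0.228; P(Category=food | Store=Airport) = 0.080/0.228 = 0.35088.
Difference = -0.2854.

-0.2854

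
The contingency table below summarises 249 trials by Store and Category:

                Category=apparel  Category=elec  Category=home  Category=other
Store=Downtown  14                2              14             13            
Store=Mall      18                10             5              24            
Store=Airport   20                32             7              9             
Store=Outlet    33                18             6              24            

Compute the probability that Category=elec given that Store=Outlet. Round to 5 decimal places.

0.22222

Total with Store=Outlet: 33 + 18 + 6 + 24 = 81.
P(Category=elec | Store=Outlet) = 18/81 = 0.22222.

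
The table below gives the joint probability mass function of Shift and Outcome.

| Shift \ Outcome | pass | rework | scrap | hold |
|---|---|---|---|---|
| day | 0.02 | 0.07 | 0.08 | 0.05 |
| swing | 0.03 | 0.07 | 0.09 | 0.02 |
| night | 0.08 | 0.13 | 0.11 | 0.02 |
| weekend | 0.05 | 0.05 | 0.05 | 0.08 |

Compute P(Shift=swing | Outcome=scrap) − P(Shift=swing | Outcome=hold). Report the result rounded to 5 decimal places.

0.15508

P(Outcome=scrap) = 0.08 + 0.09 + 0.11 + 0.05 = 0.33; P(Shift=swing | Outcome=scrap) = 0.09/0.33 = 0.272727.
P(Outcome=hold) = 0.05 + 0.02 + 0.02 + 0.08 = 0.17; P(Shift=swing | Outcome=hold) = 0.02/0.17 = 0.117647.
Difference = 0.15508.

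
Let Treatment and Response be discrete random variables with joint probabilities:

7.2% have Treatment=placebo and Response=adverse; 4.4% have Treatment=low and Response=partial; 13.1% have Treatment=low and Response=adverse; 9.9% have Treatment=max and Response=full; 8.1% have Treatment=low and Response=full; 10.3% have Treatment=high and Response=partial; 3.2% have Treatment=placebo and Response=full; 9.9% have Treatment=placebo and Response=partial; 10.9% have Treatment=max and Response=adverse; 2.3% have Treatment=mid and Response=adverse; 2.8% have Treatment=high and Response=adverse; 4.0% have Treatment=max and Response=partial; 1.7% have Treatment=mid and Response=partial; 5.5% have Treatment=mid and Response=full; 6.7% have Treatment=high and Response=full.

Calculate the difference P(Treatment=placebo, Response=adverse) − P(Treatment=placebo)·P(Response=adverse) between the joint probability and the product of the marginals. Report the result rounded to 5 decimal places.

P(Treatment=placebo) = 0.099 + 0.032 + 0.072 = 0.203.
P(Response=adverse) = 0.072 + 0.131 + 0.023 + 0.028 + 0.109 = 0.363.
P(Treatment=placebo, Response=adverse) − P(Treatment=placebo)P(Response=adverse) = 0.072 − 0.203×0.363 = -0.00169.

-0.00169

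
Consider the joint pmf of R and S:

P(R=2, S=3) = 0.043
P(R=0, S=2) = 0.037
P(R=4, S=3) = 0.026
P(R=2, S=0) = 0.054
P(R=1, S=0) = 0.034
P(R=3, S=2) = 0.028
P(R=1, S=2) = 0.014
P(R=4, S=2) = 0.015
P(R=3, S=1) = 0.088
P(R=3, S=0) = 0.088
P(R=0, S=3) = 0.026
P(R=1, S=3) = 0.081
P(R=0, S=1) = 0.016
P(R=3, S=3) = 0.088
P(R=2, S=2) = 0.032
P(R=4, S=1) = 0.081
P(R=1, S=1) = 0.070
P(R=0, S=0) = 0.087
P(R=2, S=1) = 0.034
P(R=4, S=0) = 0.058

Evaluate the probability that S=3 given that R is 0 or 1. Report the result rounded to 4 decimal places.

0.2932

P(R=0) = 0.087 + 0.016 + 0.037 + 0.026 = 0.166.
P(R=1) = 0.034 + 0.070 + 0.014 + 0.081 = 0.199.
P(R ∈ {0, 1}) = 0.166 + 0.199 = 0.365; P(S=3, R ∈ {0, 1}) = 0.026 + 0.081 = 0.107.
P(S=3 | R ∈ {0, 1}) = 0.107/0.365 = 0.2932.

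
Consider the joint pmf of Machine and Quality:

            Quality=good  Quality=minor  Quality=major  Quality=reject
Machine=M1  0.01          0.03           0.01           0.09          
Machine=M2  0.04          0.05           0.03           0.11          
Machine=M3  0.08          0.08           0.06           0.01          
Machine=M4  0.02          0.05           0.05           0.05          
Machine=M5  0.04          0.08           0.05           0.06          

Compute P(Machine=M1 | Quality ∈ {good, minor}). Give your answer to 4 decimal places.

P(Quality=good) = 0.01 + 0.04 + 0.08 + 0.02 + 0.04 = 0.19.
P(Quality=minor) = 0.03 + 0.05 + 0.08 + 0.05 + 0.08 = 0.29.
P(Quality ∈ {good, minor}) = 0.19 + 0.29 = 0.48; P(Machine=M1, Quality ∈ {good, minor}) = 0.01 + 0.03 = 0.04.
P(Machine=M1 | Quality ∈ {good, minor}) = 0.04/0.48 = 0.0833.

0.0833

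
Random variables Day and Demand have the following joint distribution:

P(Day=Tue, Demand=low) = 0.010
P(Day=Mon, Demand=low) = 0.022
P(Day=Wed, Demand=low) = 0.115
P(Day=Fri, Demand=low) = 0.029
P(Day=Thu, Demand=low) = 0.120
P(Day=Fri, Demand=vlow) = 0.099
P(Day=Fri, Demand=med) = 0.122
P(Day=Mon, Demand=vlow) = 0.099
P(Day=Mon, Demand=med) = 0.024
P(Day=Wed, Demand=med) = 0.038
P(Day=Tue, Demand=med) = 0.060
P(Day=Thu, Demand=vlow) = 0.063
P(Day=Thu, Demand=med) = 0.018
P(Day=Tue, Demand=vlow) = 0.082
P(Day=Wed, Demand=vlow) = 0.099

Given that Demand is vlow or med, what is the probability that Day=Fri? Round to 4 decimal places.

P(Demand=vlow) = 0.099 + 0.082 + 0.099 + 0.063 + 0.099 = 0.442.
P(Demand=med) = 0.024 + 0.060 + 0.038 + 0.018 + 0.122 = 0.262.
P(Demand ∈ {vlow, med}) = 0.442 + 0.262 = 0.704; P(Day=Fri, Demand ∈ {vlow, med}) = 0.099 + 0.122 = 0.221.
P(Day=Fri | Demand ∈ {vlow, med}) = 0.221/0.704 = 0.3139.

0.3139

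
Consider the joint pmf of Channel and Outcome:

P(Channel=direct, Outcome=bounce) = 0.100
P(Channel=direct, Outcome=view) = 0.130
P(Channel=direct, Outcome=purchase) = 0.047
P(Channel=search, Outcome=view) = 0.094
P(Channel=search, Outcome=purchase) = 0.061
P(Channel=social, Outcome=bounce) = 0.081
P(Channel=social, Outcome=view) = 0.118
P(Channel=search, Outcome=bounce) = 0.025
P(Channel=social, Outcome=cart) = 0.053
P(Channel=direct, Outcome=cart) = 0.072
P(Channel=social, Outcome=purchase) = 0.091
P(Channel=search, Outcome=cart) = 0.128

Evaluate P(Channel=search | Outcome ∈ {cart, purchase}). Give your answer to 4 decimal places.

0.4181

P(Outcome=cart) = 0.128 + 0.053 + 0.072 = 0.253.
P(Outcome=purchase) = 0.061 + 0.091 + 0.047 = 0.199.
P(Outcome ∈ {cart, purchase}) = 0.253 + 0.199 = 0.452; P(Channel=search, Outcome ∈ {cart, purchase}) = 0.128 + 0.061 = 0.189.
P(Channel=search | Outcome ∈ {cart, purchase}) = 0.189/0.452 = 0.4181.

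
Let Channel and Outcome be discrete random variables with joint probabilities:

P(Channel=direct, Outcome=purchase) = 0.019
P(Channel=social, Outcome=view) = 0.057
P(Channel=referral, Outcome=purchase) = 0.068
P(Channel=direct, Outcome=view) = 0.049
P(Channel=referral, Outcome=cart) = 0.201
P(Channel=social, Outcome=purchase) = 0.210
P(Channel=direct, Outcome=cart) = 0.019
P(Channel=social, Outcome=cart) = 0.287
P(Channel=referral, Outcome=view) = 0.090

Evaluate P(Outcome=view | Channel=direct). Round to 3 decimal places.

0.563

P(Channel=direct) = 0.049 + 0.019 + 0.019 = 0.087.
P(Outcome=view | Channel=direct) = 0.049/0.087 = 0.563.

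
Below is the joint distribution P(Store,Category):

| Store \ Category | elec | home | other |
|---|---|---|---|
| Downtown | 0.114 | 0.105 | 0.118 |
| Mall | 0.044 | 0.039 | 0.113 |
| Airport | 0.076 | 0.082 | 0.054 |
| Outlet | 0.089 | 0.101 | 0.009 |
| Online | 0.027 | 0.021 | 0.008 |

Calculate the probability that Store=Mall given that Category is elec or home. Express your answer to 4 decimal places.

0.1189

P(Category=elec) = 0.114 + 0.044 + 0.076 + 0.089 + 0.027 = 0.350.
P(Category=home) = 0.105 + 0.039 + 0.082 + 0.101 + 0.021 = 0.348.
P(Category ∈ {elec, home}) = 0.350 + 0.348 = 0.698; P(Store=Mall, Category ∈ {elec, home}) = 0.044 + 0.039 = 0.083.
P(Store=Mall | Category ∈ {elec, home}) = 0.083/0.698 = 0.1189.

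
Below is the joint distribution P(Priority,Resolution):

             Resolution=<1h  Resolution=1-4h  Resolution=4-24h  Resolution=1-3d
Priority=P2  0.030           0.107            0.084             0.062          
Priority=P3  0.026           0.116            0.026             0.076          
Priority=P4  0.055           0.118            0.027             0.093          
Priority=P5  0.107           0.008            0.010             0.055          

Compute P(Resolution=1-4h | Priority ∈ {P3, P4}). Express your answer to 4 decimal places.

P(Priority=P3) = 0.026 + 0.116 + 0.026 + 0.076 = 0.244.
P(Priority=P4) = 0.055 + 0.118 + 0.027 + 0.093 = 0.293.
P(Priority ∈ {P3, P4}) = 0.244 + 0.293 = 0.537; P(Resolution=1-4h, Priority ∈ {P3, P4}) = 0.116 + 0.118 = 0.234.
P(Resolution=1-4h | Priority ∈ {P3, P4}) = 0.234/0.537 = 0.4358.

0.4358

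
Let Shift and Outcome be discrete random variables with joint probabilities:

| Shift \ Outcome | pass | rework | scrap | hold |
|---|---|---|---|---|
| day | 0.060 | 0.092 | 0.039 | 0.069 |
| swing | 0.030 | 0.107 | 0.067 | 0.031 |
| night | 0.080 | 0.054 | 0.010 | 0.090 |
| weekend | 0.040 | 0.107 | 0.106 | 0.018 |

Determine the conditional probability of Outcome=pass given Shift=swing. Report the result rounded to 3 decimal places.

P(Shift=swing) = 0.030 + 0.107 + 0.067 + 0.031 = 0.235.
P(Outcome=pass | Shift=swing) = 0.030/0.235 = 0.128.

0.128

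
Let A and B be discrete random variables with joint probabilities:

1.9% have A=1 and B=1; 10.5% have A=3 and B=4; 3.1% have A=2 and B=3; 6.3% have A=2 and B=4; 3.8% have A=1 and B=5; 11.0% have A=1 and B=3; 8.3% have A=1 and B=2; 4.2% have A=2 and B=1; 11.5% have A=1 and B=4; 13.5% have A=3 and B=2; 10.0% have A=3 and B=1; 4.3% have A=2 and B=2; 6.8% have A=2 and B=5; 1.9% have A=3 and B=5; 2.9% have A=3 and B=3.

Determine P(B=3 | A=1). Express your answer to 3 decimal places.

P(A=1) = 0.019 + 0.083 + 0.110 + 0.115 + 0.038 = 0.365.
P(B=3 | A=1) = 0.110/0.365 = 0.301.

0.301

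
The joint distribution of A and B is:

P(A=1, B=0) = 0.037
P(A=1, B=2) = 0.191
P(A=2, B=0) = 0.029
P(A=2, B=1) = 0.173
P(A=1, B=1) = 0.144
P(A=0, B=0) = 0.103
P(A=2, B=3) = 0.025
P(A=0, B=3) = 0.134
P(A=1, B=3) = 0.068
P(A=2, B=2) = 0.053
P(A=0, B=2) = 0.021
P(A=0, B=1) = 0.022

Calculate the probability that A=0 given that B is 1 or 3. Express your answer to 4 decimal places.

P(B=1) = 0.022 + 0.144 + 0.173 = 0.339.
P(B=3) = 0.134 + 0.068 + 0.025 = 0.227.
P(B ∈ {1, 3}) = 0.339 + 0.227 = 0.566; P(A=0, B ∈ {1, 3}) = 0.022 + 0.134 = 0.156.
P(A=0 | B ∈ {1, 3}) = 0.156/0.566 = 0.2756.

0.2756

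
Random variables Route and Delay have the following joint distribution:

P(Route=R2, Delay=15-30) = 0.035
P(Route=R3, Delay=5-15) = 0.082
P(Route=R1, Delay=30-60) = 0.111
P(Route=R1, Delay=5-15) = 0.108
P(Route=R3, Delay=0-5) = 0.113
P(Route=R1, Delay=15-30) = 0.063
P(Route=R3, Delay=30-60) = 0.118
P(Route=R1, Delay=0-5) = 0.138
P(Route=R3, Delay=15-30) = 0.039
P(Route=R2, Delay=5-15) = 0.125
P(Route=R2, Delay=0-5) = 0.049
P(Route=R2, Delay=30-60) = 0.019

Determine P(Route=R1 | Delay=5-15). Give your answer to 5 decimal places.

P(Delay=5-15) = 0.108 + 0.125 + 0.082 = 0.315.
P(Route=R1 | Delay=5-15) = 0.108/0.315 = 0.34286.

0.34286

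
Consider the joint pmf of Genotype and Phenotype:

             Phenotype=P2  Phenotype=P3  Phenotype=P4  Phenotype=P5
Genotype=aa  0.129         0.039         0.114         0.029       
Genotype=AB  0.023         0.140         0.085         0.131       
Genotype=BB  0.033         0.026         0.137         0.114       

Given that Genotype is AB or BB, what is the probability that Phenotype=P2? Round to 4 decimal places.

0.0813

P(Genotype=AB) = 0.023 + 0.140 + 0.085 + 0.131 = 0.379.
P(Genotype=BB) = 0.033 + 0.026 + 0.137 + 0.114 = 0.310.
P(Genotype ∈ {AB, BB}) = 0.379 + 0.310 = 0.689; P(Phenotype=P2, Genotype ∈ {AB, BB}) = 0.023 + 0.033 = 0.056.
P(Phenotype=P2 | Genotype ∈ {AB, BB}) = 0.056/0.689 = 0.0813.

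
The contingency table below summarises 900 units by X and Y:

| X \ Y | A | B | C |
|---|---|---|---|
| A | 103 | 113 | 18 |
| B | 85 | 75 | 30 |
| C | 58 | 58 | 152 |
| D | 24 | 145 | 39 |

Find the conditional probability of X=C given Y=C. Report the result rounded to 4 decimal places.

Total with Y=C: 18 + 30 + 152 + 39 = 239.
P(X=C | Y=C) = 152/239 = 0.6360.

0.6360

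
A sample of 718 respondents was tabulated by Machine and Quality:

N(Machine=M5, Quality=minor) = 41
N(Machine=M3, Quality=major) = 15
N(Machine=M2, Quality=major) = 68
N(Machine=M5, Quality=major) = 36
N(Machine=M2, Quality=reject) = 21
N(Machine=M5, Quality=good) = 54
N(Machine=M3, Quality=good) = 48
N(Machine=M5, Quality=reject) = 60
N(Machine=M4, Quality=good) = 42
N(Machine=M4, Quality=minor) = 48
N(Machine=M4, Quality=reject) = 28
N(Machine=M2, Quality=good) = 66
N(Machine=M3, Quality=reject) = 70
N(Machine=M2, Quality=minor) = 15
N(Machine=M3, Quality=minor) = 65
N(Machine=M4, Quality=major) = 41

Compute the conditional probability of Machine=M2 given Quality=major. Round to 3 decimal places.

0.425

Total with Quality=major: 68 + 15 + 41 + 36 = 160.
P(Machine=M2 | Quality=major) = 68/160 = 0.425.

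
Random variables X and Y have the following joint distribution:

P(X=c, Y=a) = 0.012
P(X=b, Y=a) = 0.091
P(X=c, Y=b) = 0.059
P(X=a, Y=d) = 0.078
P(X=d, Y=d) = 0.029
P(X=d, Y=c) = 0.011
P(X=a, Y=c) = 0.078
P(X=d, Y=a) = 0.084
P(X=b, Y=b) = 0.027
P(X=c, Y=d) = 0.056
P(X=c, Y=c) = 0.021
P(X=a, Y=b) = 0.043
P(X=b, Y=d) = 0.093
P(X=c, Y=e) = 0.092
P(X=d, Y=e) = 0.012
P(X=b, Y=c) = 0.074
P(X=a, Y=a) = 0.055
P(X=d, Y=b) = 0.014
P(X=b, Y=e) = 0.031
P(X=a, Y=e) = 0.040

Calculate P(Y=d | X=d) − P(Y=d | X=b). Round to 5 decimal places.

P(X=d) = 0.084 + 0.014 + 0.011 + 0.029 + 0.012 = 0.150; P(Y=d | X=d) = 0.029/0.150 = 0.193333.
P(X=b) = 0.091 + 0.027 + 0.074 + 0.093 + 0.031 = 0.316; P(Y=d | X=b) = 0.093/0.316 = 0.294304.
Difference = -0.10097.

-0.10097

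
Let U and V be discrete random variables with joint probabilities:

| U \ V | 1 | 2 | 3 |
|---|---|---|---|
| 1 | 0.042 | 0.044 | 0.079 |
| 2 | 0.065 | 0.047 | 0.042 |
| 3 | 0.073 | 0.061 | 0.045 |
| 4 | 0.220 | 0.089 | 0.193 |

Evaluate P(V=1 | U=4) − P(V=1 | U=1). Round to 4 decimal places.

P(U=4) = 0.220 + 0.089 + 0.193 = 0.502; P(V=1 | U=4) = 0.220/0.502 = 0.43825.
P(U=1) = 0.042 + 0.044 + 0.079 = 0.165; P(V=1 | U=1) = 0.042/0.165 = 0.25455.
Difference = 0.1837.

0.1837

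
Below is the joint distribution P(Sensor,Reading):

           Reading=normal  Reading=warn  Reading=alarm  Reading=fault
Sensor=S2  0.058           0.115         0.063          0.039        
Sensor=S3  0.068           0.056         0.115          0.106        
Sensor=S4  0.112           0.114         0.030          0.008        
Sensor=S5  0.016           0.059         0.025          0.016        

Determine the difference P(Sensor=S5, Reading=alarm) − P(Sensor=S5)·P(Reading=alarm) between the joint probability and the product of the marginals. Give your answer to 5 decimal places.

-0.00203

P(Sensor=S5) = 0.016 + 0.059 + 0.025 + 0.016 = 0.116.
P(Reading=alarm) = 0.063 + 0.115 + 0.030 + 0.025 = 0.233.
P(Sensor=S5, Reading=alarm) − P(Sensor=S5)P(Reading=alarm) = 0.025 − 0.116×0.233 = -0.00203.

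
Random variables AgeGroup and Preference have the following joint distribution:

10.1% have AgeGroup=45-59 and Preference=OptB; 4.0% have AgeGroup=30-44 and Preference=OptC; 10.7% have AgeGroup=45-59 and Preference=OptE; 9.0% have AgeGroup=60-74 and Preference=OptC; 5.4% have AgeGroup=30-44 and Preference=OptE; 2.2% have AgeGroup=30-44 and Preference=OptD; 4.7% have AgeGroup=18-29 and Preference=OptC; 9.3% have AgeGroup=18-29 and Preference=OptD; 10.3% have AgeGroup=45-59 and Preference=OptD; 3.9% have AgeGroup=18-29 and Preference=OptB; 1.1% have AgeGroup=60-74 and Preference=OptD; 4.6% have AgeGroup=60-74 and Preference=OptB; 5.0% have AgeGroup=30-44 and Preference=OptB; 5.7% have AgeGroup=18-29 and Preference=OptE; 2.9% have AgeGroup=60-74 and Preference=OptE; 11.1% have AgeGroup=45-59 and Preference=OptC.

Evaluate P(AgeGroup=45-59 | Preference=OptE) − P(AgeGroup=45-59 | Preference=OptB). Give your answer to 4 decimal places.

P(Preference=OptE) = 0.057 + 0.054 + 0.107 + 0.029 = 0.247; P(AgeGroup=45-59 | Preference=OptE) = 0.107/0.247 = 0.43320.
P(Preference=OptB) = 0.039 + 0.050 + 0.101 + 0.046 = 0.236; P(AgeGroup=45-59 | Preference=OptB) = 0.101/0.236 = 0.42797.
Difference = 0.0052.

0.0052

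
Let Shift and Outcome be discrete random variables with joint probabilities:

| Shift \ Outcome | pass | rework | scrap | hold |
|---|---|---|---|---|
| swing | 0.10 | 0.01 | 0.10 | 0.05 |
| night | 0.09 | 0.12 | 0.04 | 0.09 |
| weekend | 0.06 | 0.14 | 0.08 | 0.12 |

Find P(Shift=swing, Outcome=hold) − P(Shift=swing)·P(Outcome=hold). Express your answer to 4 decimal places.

P(Shift=swing) = 0.10 + 0.01 + 0.10 + 0.05 = 0.26.
P(Outcome=hold) = 0.05 + 0.09 + 0.12 = 0.26.
P(Shift=swing, Outcome=hold) − P(Shift=swing)P(Outcome=hold) = 0.05 − 0.26×0.26 = -0.0176.

-0.0176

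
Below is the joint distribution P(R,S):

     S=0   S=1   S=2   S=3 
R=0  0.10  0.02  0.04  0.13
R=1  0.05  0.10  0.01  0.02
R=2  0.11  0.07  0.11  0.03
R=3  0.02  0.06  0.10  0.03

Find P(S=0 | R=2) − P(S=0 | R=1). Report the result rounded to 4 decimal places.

0.0660

P(R=2) = 0.11 + 0.07 + 0.11 + 0.03 = 0.32; P(S=0 | R=2) = 0.11/0.32 = 0.34375.
P(R=1) = 0.05 + 0.10 + 0.01 + 0.02 = 0.18; P(S=0 | R=1) = 0.05/0.18 = 0.27778.
Difference = 0.0660.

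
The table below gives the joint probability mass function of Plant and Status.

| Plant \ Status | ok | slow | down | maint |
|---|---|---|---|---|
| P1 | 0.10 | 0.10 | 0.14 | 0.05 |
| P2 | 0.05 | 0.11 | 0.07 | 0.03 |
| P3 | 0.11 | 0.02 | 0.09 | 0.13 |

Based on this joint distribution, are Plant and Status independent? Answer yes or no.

no

P(Plant=P3) = 0.35 and P(Status=slow) = 0.23, so their product is 0.0805, but P(Plant=P3, Status=slow) = 0.02. Since these differ, Plant and Status are not independent.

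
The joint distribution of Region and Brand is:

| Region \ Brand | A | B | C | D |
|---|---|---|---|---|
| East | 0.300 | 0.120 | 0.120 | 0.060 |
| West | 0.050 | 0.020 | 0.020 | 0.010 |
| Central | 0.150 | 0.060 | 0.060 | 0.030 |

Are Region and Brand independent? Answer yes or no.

Every cell satisfies P(Region,Brand) = P(Region)·P(Brand). For instance P(Region=West) = 0.100, P(Brand=B) = 0.200, and 0.100×0.200 = 0.020 matches the joint entry. So Region and Brand are independent.

yes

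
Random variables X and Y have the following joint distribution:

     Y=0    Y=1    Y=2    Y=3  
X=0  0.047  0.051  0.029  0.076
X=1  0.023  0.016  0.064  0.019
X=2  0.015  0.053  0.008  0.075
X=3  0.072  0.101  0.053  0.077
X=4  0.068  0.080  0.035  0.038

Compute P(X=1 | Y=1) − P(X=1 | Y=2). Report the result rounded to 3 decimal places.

P(Y=1) = 0.051 + 0.016 + 0.053 + 0.101 + 0.080 = 0.301; P(X=1 | Y=1) = 0.016/0.301 = 0.0532.
P(Y=2) = 0.029 + 0.064 + 0.008 + 0.053 + 0.035 = 0.189; P(X=1 | Y=2) = 0.064/0.189 = 0.3386.
Difference = -0.285.

-0.285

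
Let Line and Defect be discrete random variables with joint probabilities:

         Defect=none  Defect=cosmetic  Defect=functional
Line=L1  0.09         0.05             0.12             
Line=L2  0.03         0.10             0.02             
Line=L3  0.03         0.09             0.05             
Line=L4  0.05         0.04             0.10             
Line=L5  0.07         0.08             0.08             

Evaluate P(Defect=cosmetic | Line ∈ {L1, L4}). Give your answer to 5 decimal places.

P(Line=L1) = 0.09 + 0.05 + 0.12 = 0.26.
P(Line=L4) = 0.05 + 0.04 + 0.10 = 0.19.
P(Line ∈ {L1, L4}) = 0.26 + 0.19 = 0.45; P(Defect=cosmetic, Line ∈ {L1, L4}) = 0.05 + 0.04 = 0.09.
P(Defect=cosmetic | Line ∈ {L1, L4}) = 0.09/0.45 = 0.20000.

0.20000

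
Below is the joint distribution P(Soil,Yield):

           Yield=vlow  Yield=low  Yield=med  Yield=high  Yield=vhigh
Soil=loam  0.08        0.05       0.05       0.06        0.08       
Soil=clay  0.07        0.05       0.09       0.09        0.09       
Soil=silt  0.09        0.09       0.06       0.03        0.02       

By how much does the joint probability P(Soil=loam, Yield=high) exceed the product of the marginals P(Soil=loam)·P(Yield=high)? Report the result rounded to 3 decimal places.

0.002

P(Soil=loam) = 0.08 + 0.05 + 0.05 + 0.06 + 0.08 = 0.32.
P(Yield=high) = 0.06 + 0.09 + 0.03 = 0.18.
P(Soil=loam, Yield=high) − P(Soil=loam)P(Yield=high) = 0.06 − 0.32×0.18 = 0.002.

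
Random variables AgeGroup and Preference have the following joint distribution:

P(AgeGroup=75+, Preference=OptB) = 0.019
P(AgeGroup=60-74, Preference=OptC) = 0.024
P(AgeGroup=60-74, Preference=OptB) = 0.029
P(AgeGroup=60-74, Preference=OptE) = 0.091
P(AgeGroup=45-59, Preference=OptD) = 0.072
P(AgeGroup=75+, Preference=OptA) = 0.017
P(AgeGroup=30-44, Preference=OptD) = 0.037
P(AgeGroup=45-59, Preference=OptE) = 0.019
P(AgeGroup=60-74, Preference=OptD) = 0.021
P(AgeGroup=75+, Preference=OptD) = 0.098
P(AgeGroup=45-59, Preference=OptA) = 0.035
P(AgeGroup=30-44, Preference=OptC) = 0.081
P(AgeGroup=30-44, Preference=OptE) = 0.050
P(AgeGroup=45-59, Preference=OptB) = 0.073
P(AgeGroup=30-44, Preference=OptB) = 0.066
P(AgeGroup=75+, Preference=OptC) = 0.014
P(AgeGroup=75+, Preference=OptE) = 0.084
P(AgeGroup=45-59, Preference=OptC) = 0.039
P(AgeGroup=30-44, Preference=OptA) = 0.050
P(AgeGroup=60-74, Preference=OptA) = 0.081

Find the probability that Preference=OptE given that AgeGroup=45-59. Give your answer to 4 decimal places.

0.0798

P(AgeGroup=45-59) = 0.035 + 0.073 + 0.039 + 0.072 + 0.019 = 0.238.
P(Preference=OptE | AgeGroup=45-59) = 0.019/0.238 = 0.0798.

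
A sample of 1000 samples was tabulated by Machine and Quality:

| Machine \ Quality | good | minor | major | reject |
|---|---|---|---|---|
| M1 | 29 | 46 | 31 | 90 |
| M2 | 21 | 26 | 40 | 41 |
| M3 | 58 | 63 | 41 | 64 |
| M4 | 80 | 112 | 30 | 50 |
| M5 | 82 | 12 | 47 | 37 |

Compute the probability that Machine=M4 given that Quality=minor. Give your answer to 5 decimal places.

Total with Quality=minor: 46 + 26 + 63 + 112 + 12 = 259.
P(Machine=M4 | Quality=minor) = 112/259 = 0.43243.

0.43243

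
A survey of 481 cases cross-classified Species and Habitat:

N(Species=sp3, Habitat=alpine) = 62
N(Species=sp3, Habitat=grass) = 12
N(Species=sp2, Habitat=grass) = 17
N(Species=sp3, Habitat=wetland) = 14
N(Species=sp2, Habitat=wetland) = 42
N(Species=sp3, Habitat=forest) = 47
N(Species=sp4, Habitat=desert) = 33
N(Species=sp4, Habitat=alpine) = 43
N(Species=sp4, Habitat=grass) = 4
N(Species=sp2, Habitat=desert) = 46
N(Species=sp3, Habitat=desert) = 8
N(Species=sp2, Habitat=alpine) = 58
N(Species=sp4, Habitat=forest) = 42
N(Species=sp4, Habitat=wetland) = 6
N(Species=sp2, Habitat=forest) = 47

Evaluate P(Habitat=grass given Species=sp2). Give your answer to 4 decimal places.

Total with Species=sp2: 47 + 17 + 42 + 46 + 58 = 210.
P(Habitat=grass | Species=sp2) = 17/210 = 0.0810.

0.0810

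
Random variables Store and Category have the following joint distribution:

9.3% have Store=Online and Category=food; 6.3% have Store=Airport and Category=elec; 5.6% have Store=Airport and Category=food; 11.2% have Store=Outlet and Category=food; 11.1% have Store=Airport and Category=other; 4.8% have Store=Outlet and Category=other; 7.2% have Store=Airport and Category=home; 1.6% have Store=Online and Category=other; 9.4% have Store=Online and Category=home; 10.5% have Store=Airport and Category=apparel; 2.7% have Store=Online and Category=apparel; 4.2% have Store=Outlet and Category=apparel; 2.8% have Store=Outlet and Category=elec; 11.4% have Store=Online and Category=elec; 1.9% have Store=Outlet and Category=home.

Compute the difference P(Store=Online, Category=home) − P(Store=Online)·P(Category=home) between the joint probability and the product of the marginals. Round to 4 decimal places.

P(Store=Online) = 0.093 + 0.027 + 0.114 + 0.094 + 0.016 = 0.344.
P(Category=home) = 0.072 + 0.019 + 0.094 = 0.185.
P(Store=Online, Category=home) − P(Store=Online)P(Category=home) = 0.094 − 0.344×0.185 = 0.0304.

0.0304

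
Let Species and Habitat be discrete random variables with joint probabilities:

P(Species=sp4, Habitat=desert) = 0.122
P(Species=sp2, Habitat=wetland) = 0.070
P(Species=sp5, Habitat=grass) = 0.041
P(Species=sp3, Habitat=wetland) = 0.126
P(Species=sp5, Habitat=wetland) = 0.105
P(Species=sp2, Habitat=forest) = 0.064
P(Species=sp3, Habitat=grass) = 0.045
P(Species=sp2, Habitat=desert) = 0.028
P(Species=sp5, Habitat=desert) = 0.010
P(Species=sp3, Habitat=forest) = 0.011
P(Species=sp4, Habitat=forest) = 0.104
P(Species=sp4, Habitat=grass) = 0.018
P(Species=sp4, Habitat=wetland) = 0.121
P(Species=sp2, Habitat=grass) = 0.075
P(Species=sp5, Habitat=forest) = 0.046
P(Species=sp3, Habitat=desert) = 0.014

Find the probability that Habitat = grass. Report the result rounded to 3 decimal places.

P(Habitat=grass) = 0.075 + 0.045 + 0.018 + 0.041 = 0.179.

0.179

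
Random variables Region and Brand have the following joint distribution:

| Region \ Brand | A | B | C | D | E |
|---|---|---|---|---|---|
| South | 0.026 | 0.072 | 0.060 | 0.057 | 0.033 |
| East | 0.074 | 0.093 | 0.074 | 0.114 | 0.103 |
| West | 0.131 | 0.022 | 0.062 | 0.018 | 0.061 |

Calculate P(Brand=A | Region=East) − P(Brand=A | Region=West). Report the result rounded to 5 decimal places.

P(Region=East) = 0.074 + 0.093 + 0.074 + 0.114 + 0.103 = 0.458; P(Brand=A | Region=East) = 0.074/0.458 = 0.161572.
P(Region=West) = 0.131 + 0.022 + 0.062 + 0.018 + 0.061 = 0.294; P(Brand=A | Region=West) = 0.131/0.294 = 0.445578.
Difference = -0.28401.

-0.28401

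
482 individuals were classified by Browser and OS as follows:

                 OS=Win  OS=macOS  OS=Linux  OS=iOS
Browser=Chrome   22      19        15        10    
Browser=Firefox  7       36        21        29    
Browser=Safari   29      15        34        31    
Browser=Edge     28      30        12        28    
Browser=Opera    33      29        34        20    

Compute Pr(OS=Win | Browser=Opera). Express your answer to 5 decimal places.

0.28448

Total with Browser=Opera: 33 + 29 + 34 + 20 = 116.
P(OS=Win | Browser=Opera) = 33/116 = 0.28448.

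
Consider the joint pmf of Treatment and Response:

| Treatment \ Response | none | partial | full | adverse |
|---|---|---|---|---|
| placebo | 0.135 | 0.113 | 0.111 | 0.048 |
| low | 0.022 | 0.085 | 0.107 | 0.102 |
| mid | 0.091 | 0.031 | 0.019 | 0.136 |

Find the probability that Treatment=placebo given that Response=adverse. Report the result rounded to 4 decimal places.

P(Response=adverse) = 0.048 + 0.102 + 0.136 = 0.286.
P(Treatment=placebo | Response=adverse) = 0.048/0.286 = 0.1678.

0.1678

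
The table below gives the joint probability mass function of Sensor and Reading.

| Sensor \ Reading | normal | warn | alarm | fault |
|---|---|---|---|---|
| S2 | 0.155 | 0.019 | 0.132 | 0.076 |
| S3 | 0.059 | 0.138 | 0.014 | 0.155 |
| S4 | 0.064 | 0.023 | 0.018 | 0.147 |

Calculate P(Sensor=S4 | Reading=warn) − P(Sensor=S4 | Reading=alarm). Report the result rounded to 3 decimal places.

P(Reading=warn) = 0.019 + 0.138 + 0.023 = 0.180; P(Sensor=S4 | Reading=warn) = 0.023/0.180 = 0.1278.
P(Reading=alarm) = 0.132 + 0.014 + 0.018 = 0.164; P(Sensor=S4 | Reading=alarm) = 0.018/0.164 = 0.1098.
Difference = 0.018.

0.018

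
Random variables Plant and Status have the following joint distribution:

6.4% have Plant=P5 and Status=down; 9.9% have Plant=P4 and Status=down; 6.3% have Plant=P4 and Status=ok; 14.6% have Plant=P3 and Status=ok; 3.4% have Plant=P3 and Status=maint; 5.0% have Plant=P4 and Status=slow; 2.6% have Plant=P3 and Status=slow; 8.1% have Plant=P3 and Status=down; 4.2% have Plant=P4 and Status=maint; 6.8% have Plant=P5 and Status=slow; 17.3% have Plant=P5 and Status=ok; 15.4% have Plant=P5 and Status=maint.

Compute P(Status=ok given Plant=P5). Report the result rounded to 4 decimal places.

0.3769

P(Plant=P5) = 0.173 + 0.068 + 0.064 + 0.154 = 0.459.
P(Status=ok | Plant=P5) = 0.173/0.459 = 0.3769.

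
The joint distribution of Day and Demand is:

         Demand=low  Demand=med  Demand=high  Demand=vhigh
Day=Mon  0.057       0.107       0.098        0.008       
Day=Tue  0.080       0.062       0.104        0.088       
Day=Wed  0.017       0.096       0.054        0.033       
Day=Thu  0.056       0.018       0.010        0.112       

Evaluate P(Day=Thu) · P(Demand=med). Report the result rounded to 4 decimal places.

P(Day=Thu) = 0.056 + 0.018 + 0.010 + 0.112 = 0.196.
P(Demand=med) = 0.107 + 0.062 + 0.096 + 0.018 = 0.283.
Product: 0.196 × 0.283 = 0.0555.

0.0555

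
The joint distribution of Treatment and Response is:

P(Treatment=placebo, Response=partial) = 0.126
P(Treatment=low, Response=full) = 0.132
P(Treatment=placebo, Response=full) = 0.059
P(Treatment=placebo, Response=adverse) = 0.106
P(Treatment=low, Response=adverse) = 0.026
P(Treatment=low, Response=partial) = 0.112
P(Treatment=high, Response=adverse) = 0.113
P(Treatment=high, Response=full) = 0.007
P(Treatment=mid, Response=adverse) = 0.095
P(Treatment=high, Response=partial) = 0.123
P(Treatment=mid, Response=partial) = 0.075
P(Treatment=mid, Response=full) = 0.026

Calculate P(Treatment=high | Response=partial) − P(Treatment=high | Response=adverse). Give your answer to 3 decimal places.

-0.050

P(Response=partial) = 0.126 + 0.112 + 0.075 + 0.123 = 0.436; P(Treatment=high | Response=partial) = 0.123/0.436 = 0.2821.
P(Response=adverse) = 0.106 + 0.026 + 0.095 + 0.113 = 0.340; P(Treatment=high | Response=adverse) = 0.113/0.340 = 0.3324.
Difference = -0.050.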